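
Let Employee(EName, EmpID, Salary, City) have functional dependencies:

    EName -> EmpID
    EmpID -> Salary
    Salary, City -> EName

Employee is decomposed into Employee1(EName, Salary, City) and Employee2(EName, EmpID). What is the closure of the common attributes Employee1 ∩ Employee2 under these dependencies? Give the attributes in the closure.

Employee1 ∩ Employee2 = {EName}.
EName → EmpID applies, adding EmpID
EmpID → Salary applies, adding Salary
Closure: {EName, EmpID, Salary}.

EName, EmpID, Salary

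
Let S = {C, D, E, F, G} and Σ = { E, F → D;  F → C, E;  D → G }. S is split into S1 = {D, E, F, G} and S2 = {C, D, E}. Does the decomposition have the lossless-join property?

Common attributes: S1 ∩ S2 = {D, E}.
Closure of {D, E}: D → G applies, adding G. So (D, E)⁺ = {D, E, G}.
The closure contains neither all of S1 = {D, E, F, G} nor all of S2 = {C, D, E}, so the common attributes are not a superkey of either fragment. The join is lossy.

No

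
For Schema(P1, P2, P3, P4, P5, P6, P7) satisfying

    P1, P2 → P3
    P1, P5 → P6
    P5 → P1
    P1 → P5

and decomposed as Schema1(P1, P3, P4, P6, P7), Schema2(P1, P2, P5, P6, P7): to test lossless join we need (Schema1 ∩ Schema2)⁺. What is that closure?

Schema1 ∩ Schema2 = {P1, P6, P7}.
P1 → P5 applies, adding P5
Closure: {P1, P5, P6, P7}.

P1, P5, P6, P7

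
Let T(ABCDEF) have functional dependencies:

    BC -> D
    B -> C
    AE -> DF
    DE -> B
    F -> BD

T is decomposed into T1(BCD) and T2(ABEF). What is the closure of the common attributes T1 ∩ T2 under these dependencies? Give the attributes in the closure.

T1 ∩ T2 = {B}.
B → C applies, adding C
BC → D applies, adding D
Closure: {BCD}.

BCD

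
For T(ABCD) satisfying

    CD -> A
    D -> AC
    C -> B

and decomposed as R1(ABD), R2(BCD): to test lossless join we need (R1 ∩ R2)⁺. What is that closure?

ABCD

R1 ∩ R2 = {BD}.
D → AC applies, adding AC
Closure: {ABCD}.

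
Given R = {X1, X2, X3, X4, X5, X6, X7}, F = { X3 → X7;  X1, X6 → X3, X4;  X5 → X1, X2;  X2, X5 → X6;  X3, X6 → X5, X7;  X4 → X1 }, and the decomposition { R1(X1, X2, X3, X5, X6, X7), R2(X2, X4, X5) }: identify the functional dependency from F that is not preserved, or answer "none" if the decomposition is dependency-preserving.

X4 → X1

Check X4 → X1: no single fragment contains all of {X1, X4}, and the restricted closure of {X4} across the fragments never reaches {X1}.
X3 → X7 is preserved.
X1, X6 → X3, X4 is preserved.
X5 → X1, X2 is preserved.
X2, X5 → X6 is preserved.
X3, X6 → X5, X7 is preserved.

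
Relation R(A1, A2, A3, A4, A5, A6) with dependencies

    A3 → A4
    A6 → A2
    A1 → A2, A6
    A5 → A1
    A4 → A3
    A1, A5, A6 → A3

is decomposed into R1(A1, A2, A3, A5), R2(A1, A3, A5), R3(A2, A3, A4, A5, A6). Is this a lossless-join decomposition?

Chase test. Columns are A1, A2, A3, A4, A5, A6; row i has aⱼ where attribute j ∈ Ri, else bᵢⱼ.
Initial tableau (one row per fragment):
  row 1: a1 a2 a3 b14 a5 b16
  row 2: a1 b22 a3 b24 a5 b26
  row 3: b31 a2 a3 a4 a5 a6
Rows 1 and 2 agree on A3; apply A3→A4 and equate their A4 entries.
Rows 1 and 3 agree on A3; apply A3→A4 and equate their A4 entries.
Rows 1 and 2 agree on A1; apply A1→A2, A6 and equate their A2, A6 entries.
Rows 1 and 3 agree on A5; apply A5→A1 and equate their A1 entries.
Rows 1 and 3 agree on A1; apply A1→A2, A6 and equate their A2, A6 entries.
Row 1 is now all distinguished symbols — the join is lossless.

Yes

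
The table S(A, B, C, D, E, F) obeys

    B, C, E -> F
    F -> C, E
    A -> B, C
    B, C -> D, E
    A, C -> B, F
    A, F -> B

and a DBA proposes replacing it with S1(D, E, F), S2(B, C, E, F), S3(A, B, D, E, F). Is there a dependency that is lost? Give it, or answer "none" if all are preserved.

B, C, E → F lies within S2.
F → C, E lies within S2.
A → B, C: restricted closure across fragments reaches B, C.
B, C → D, E: restricted closure across fragments reaches D, E.
A, C → B, F: restricted closure across fragments reaches B, F.
A, F → B lies within S3.
Every dependency is enforceable on the fragments, so the decomposition is dependency-preserving.

none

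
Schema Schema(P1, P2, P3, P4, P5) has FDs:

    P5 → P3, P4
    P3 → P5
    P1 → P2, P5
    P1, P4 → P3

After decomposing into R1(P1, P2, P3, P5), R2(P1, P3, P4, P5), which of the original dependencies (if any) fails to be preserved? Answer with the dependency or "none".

P5 → P3, P4 lies within R2.
P3 → P5 lies within R1.
P1 → P2, P5 lies within R1.
P1, P4 → P3 lies within R2.
Every dependency is enforceable on the fragments, so the decomposition is dependency-preserving.

none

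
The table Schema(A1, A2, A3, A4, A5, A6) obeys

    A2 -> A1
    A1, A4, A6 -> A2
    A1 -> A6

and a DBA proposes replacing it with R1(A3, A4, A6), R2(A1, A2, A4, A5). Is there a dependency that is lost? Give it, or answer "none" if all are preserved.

Check A1 → A6: no single fragment contains all of {A1, A6}, and the restricted closure of {A1} across the fragments never reaches {A6}.
A2 → A1 is preserved.
A1, A4, A6 → A2 is preserved.

A1 -> A6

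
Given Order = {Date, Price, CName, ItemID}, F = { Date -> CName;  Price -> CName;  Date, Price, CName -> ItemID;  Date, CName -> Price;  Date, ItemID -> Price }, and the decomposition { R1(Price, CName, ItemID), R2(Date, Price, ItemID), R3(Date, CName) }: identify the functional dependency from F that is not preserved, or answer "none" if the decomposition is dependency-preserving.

Date → CName lies within R3.
Price → CName lies within R1.
Date, Price, CName → ItemID: restricted closure across fragments reaches ItemID.
Date, CName → Price: restricted closure across fragments reaches Price.
Date, ItemID → Price lies within R2.
Every dependency is enforceable on the fragments, so the decomposition is dependency-preserving.

none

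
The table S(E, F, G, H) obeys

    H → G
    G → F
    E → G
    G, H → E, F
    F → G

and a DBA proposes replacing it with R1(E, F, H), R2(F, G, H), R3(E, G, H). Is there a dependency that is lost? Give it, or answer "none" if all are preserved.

none

H → G lies within R2.
G → F lies within R2.
E → G lies within R3.
G, H → E, F: restricted closure across fragments reaches E, F.
F → G lies within R2.
Every dependency is enforceable on the fragments, so the decomposition is dependency-preserving.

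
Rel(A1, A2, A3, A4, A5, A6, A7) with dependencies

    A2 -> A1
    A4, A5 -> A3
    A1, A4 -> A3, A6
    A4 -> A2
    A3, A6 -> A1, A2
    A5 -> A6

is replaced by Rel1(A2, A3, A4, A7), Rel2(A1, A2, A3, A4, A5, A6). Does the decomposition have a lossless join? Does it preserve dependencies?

lossy but dependency-preserving

Lossless test: (A2, A3, A4)⁺ = {A1, A2, A3, A4, A6}, which is a superkey of neither fragment — lossy.
Dependency preservation: every FD's attributes lie within a single fragment, so each can be enforced locally — preserved.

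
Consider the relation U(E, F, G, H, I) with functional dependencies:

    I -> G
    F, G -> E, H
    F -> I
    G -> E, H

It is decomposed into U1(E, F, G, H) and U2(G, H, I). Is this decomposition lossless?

Common attributes: U1 ∩ U2 = {G, H}.
Closure of {G, H}: G → E, H applies, adding E. So (G, H)⁺ = {E, G, H}.
The closure contains neither all of U1 = {E, F, G, H} nor all of U2 = {G, H, I}, so the common attributes are not a superkey of either fragment. The join is lossy.

No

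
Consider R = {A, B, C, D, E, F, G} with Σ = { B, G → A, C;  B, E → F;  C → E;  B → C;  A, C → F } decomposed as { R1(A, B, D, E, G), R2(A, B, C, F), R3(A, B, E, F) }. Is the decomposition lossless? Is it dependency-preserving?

Lossless test (chase): Rows 1 and 3 agree on B, E; apply B, E→F and equate their F entries. Rows 1 and 2 agree on B; apply B→C and equate their C entries. Rows 1 and 3 agree on B; apply B→C and equate their C entries. Rows 1 and 2 agree on C; apply C→E and equate their E entries. Row 1 is now all distinguished symbols — the join is lossless.
Dependency preservation: the restricted closure of {C} across the fragments never reaches {E}, so C → E cannot be enforced without a join — not preserved.

lossless but not dependency-preserving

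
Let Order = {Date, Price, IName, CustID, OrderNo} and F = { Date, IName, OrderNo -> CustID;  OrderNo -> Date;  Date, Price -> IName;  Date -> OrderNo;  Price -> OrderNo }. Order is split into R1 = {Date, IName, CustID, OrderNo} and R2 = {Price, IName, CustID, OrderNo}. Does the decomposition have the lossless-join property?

Common attributes: R1 ∩ R2 = {IName, CustID, OrderNo}.
Closure of {IName, CustID, OrderNo}: OrderNo → Date applies, adding Date. So (IName, CustID, OrderNo)⁺ = {Date, IName, CustID, OrderNo}.
This closure contains every attribute of R1, so R1 ∩ R2 → R1. The join is lossless.

Yes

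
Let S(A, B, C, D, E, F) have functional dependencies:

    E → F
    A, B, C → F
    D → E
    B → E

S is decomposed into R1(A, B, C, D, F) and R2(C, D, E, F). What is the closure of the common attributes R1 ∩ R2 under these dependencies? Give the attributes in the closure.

R1 ∩ R2 = {C, D, F}.
D → E applies, adding E
Closure: {C, D, E, F}.

C, D, E, F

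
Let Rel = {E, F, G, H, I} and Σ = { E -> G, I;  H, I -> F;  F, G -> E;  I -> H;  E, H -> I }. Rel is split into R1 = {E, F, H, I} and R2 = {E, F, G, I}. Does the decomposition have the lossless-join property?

Common attributes: R1 ∩ R2 = {E, F, I}.
Closure of {E, F, I}: E → G, I applies, adding G; I → H applies, adding H. So (E, F, I)⁺ = {E, F, G, H, I}.
This closure contains every attribute of R1, so R1 ∩ R2 → R1. The join is lossless.

Yes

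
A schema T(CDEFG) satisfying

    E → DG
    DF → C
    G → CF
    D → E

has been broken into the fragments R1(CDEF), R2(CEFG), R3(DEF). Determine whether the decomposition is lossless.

Chase test. Columns are CDEFG; row i has aⱼ where attribute j ∈ Ri, else bᵢⱼ.
Initial tableau (one row per fragment):
  row 1: a1 a2 a3 a4 b15
  row 2: a1 b22 a3 a4 a5
  row 3: b31 a2 a3 a4 b35
Rows 1 and 2 agree on E; apply E→DG and equate their DG entries.
Rows 1 and 3 agree on E; apply E→DG and equate their DG entries.
Rows 1 and 3 agree on DF; apply DF→C and equate their C entries.
Row 1 is now all distinguished symbols — the join is lossless.

Yes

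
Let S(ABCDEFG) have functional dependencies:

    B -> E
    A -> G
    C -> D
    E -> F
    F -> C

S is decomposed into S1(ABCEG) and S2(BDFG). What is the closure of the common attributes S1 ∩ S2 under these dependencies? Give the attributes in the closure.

BCDEFG

S1 ∩ S2 = {BG}.
B → E applies, adding E
E → F applies, adding F
F → C applies, adding C
C → D applies, adding D
Closure: {BCDEFG}.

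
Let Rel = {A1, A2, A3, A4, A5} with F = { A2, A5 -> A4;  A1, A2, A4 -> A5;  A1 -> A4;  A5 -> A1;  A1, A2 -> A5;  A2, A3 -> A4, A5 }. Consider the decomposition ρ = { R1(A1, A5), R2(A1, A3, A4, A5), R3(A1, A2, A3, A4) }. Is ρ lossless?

Chase test. Columns are A1, A2, A3, A4, A5; row i has aⱼ where attribute j ∈ Ri, else bᵢⱼ.
Initial tableau (one row per fragment):
  row 1: a1 b12 b13 b14 a5
  row 2: a1 b22 a3 a4 a5
  row 3: a1 a2 a3 a4 b35
Rows 1 and 2 agree on A1; apply A1→A4 and equate their A4 entries.
No row becomes fully distinguished — the join is lossy.

No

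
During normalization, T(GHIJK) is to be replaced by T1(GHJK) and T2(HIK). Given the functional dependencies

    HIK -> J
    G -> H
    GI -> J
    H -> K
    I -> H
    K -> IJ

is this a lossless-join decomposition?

Common attributes: T1 ∩ T2 = {HK}.
Closure of {HK}: K → IJ applies, adding IJ. So (HK)⁺ = {HIJK}.
This closure contains every attribute of T2, so T1 ∩ T2 → T2. The join is lossless.

Yes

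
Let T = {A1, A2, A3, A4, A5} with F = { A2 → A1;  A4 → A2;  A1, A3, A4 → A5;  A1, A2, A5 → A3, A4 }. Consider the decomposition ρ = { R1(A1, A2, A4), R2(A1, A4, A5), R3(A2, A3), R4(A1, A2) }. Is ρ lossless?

Chase test. Columns are A1, A2, A3, A4, A5; row i has aⱼ where attribute j ∈ Ri, else bᵢⱼ.
Initial tableau (one row per fragment):
  row 1: a1 a2 b13 a4 b15
  row 2: a1 b22 b23 a4 a5
  row 3: b31 a2 a3 b34 b35
  row 4: a1 a2 b43 b44 b45
Rows 1 and 3 agree on A2; apply A2→A1 and equate their A1 entries.
Rows 1 and 2 agree on A4; apply A4→A2 and equate their A2 entries.
No row becomes fully distinguished — the join is lossy.

No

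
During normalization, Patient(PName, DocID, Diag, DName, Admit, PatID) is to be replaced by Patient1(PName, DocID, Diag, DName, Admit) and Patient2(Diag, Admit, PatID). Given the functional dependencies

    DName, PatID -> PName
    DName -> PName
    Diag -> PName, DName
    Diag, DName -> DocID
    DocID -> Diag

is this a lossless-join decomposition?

Common attributes: Patient1 ∩ Patient2 = {Diag, Admit}.
Closure of {Diag, Admit}: Diag → PName, DName applies, adding PName, DName; Diag, DName → DocID applies, adding DocID. So (Diag, Admit)⁺ = {PName, DocID, Diag, DName, Admit}.
This closure contains every attribute of Patient1, so Patient1 ∩ Patient2 → Patient1. The join is lossless.

Yes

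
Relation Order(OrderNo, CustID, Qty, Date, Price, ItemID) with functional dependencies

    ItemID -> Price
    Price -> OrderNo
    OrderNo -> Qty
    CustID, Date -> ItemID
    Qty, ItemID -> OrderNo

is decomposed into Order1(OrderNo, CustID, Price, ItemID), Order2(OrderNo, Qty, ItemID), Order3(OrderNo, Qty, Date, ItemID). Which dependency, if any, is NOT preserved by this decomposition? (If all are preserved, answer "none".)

Check CustID, Date → ItemID: no single fragment contains all of {CustID, Date, ItemID}, and the restricted closure of {CustID, Date} across the fragments never reaches {ItemID}.
ItemID → Price is preserved.
Price → OrderNo is preserved.
OrderNo → Qty is preserved.
Qty, ItemID → OrderNo is preserved.

CustID, Date -> ItemID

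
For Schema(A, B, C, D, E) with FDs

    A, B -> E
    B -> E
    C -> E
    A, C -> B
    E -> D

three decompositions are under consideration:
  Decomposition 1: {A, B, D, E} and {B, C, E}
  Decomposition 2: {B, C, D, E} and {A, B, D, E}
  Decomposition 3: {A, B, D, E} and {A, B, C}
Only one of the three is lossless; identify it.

Decomposition 3

Decomposition 1: common = {B, E}, closure = {B, D, E} → lossy.
Decomposition 2: common = {B, D, E}, closure = {B, D, E} → lossy.
Decomposition 3: common = {A, B}, closure = {A, B, D, E} → lossless.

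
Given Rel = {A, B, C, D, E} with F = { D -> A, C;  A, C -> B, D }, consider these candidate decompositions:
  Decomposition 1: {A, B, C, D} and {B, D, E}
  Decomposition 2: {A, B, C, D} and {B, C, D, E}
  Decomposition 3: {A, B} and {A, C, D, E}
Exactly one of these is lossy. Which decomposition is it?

Decomposition 1: common = {B, D}, closure = {A, B, C, D} → lossless.
Decomposition 2: common = {B, C, D}, closure = {A, B, C, D} → lossless.
Decomposition 3: common = {A}, closure = {A} → lossy.

Decomposition 3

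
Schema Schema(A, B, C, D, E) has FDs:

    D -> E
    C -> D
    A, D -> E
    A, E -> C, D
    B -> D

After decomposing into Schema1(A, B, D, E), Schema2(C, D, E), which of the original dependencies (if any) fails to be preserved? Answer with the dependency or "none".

Check A, E → C, D: no single fragment contains all of {A, C, D, E}, and the restricted closure of {A, E} across the fragments never reaches {C, D}.
D → E is preserved.
C → D is preserved.
A, D → E is preserved.
B → D is preserved.

A, E -> C, D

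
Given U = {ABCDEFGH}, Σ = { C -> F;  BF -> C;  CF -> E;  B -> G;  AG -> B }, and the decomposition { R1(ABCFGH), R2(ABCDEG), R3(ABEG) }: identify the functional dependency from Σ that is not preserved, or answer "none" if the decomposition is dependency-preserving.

C → F lies within R1.
BF → C lies within R1.
CF → E: restricted closure across fragments reaches E.
B → G lies within R1.
AG → B lies within R1.
Every dependency is enforceable on the fragments, so the decomposition is dependency-preserving.

none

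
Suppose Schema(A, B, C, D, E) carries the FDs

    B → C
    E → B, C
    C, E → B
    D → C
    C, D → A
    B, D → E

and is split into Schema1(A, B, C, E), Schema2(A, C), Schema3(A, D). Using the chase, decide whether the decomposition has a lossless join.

No

Chase test. Columns are A, B, C, D, E; row i has aⱼ where attribute j ∈ Schemai, else bᵢⱼ.
Initial tableau (one row per fragment):
  row 1: a1 a2 a3 b14 a5
  row 2: a1 b22 a3 b24 b25
  row 3: a1 b32 b33 a4 b35
No row becomes fully distinguished — the join is lossy.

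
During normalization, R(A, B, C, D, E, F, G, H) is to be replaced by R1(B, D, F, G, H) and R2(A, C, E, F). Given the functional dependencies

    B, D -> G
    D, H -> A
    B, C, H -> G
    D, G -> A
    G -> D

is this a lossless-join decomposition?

Common attributes: R1 ∩ R2 = {F}.
No dependency enlarges {F}, so (F)⁺ = {F}.
The closure contains neither all of R1 = {B, D, F, G, H} nor all of R2 = {A, C, E, F}, so the common attributes are not a superkey of either fragment. The join is lossy.

No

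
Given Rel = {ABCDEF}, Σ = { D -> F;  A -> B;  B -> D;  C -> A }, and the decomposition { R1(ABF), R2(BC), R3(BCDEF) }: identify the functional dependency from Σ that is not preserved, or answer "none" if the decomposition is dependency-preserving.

C -> A

Check C → A: no single fragment contains all of {AC}, and the restricted closure of {C} across the fragments never reaches {A}.
D → F is preserved.
A → B is preserved.
B → D is preserved.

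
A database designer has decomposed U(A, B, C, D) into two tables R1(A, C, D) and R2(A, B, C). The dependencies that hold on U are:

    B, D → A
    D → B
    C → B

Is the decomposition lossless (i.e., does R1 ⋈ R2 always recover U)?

Common attributes: R1 ∩ R2 = {A, C}.
Closure of {A, C}: C → B applies, adding B. So (A, C)⁺ = {A, B, C}.
This closure contains every attribute of R2, so R1 ∩ R2 → R2. The join is lossless.

Yes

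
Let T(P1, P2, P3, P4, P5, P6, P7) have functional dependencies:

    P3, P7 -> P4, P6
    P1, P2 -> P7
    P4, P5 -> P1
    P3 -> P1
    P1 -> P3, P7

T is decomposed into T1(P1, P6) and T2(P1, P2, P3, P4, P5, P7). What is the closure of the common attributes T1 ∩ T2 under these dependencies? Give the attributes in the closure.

P1, P3, P4, P6, P7

T1 ∩ T2 = {P1}.
P1 → P3, P7 applies, adding P3, P7
P3, P7 → P4, P6 applies, adding P4, P6
Closure: {P1, P3, P4, P6, P7}.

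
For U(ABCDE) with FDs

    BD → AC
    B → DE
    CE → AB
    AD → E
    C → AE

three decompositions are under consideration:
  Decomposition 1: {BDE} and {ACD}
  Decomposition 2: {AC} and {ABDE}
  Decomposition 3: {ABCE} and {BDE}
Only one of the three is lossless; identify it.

Decomposition 3

Decomposition 1: common = {D}, closure = {D} → lossy.
Decomposition 2: common = {A}, closure = {A} → lossy.
Decomposition 3: common = {BE}, closure = {ABCDE} → lossless.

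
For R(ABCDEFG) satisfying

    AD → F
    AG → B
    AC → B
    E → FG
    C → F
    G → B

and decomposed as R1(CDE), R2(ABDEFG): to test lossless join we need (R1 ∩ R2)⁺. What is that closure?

BDEFG

R1 ∩ R2 = {DE}.
E → FG applies, adding FG
G → B applies, adding B
Closure: {BDEFG}.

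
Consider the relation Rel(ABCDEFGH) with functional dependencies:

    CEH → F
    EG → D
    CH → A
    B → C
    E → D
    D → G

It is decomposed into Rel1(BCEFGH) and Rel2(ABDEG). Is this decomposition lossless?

Common attributes: Rel1 ∩ Rel2 = {BEG}.
Closure of {BEG}: EG → D applies, adding D; B → C applies, adding C. So (BEG)⁺ = {BCDEG}.
The closure contains neither all of Rel1 = {BCEFGH} nor all of Rel2 = {ABDEG}, so the common attributes are not a superkey of either fragment. The join is lossy.

No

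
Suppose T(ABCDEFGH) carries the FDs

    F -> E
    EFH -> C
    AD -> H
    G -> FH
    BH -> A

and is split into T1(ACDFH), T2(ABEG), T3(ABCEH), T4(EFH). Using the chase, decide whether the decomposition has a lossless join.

Chase test. Columns are ABCDEFGH; row i has aⱼ where attribute j ∈ Ti, else bᵢⱼ.
Initial tableau (one row per fragment):
  row 1: a1 b12 a3 a4 b15 a6 b17 a8
  row 2: a1 a2 b23 b24 a5 b26 a7 b28
  row 3: a1 a2 a3 b34 a5 b36 b37 a8
  row 4: b41 b42 b43 b44 a5 a6 b47 a8
Rows 1 and 4 agree on F; apply F→E and equate their E entries.
Rows 1 and 4 agree on EFH; apply EFH→C and equate their C entries.
No row becomes fully distinguished — the join is lossy.

No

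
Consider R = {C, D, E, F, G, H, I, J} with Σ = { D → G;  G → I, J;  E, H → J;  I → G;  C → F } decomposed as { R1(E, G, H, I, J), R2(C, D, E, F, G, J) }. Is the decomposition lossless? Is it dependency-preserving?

Lossless test: (E, G, J)⁺ = {E, G, I, J}, which is a superkey of neither fragment — lossy.
Dependency preservation: every FD's attributes lie within a single fragment, so each can be enforced locally — preserved.

lossy but dependency-preserving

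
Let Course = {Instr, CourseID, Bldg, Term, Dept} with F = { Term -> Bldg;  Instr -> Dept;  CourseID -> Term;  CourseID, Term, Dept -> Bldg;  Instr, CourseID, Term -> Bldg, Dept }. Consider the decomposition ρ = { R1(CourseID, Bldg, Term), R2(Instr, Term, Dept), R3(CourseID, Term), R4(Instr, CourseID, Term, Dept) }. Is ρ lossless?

Yes

Chase test. Columns are Instr, CourseID, Bldg, Term, Dept; row i has aⱼ where attribute j ∈ Ri, else bᵢⱼ.
Initial tableau (one row per fragment):
  row 1: b11 a2 a3 a4 b15
  row 2: a1 b22 b23 a4 a5
  row 3: b31 a2 b33 a4 b35
  row 4: a1 a2 b43 a4 a5
Rows 1 and 2 agree on Term; apply Term→Bldg and equate their Bldg entries.
Rows 1 and 3 agree on Term; apply Term→Bldg and equate their Bldg entries.
Rows 1 and 4 agree on Term; apply Term→Bldg and equate their Bldg entries.
Row 4 is now all distinguished symbols — the join is lossless.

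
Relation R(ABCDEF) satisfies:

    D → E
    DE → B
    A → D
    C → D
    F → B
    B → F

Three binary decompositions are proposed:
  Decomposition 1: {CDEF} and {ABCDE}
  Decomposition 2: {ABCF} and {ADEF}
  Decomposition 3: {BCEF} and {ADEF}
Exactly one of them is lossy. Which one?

Decomposition 3

Decomposition 1: common = {CDE}, closure = {BCDEF} → lossless.
Decomposition 2: common = {AF}, closure = {ABDEF} → lossless.
Decomposition 3: common = {EF}, closure = {BEF} → lossy.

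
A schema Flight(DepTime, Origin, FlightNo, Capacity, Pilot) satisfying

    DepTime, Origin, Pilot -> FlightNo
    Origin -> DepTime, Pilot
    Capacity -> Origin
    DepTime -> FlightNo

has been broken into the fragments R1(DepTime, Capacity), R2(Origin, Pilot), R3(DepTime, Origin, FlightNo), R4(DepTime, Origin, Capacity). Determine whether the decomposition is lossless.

Yes

Chase test. Columns are DepTime, Origin, FlightNo, Capacity, Pilot; row i has aⱼ where attribute j ∈ Ri, else bᵢⱼ.
Initial tableau (one row per fragment):
  row 1: a1 b12 b13 a4 b15
  row 2: b21 a2 b23 b24 a5
  row 3: a1 a2 a3 b34 b35
  row 4: a1 a2 b43 a4 b45
Rows 2 and 3 agree on Origin; apply Origin→DepTime, Pilot and equate their DepTime, Pilot entries.
Rows 2 and 4 agree on Origin; apply Origin→DepTime, Pilot and equate their DepTime, Pilot entries.
Rows 1 and 4 agree on Capacity; apply Capacity→Origin and equate their Origin entries.
Rows 1 and 2 agree on DepTime; apply DepTime→FlightNo and equate their FlightNo entries.
Rows 1 and 3 agree on DepTime; apply DepTime→FlightNo and equate their FlightNo entries.
Rows 1 and 4 agree on DepTime; apply DepTime→FlightNo and equate their FlightNo entries.
Rows 1 and 2 agree on Origin; apply Origin→DepTime, Pilot and equate their DepTime, Pilot entries.
Row 1 is now all distinguished symbols — the join is lossless.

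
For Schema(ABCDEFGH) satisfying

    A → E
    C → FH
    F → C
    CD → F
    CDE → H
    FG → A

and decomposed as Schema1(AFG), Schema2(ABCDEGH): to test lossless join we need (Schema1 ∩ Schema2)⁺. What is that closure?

Schema1 ∩ Schema2 = {AG}.
A → E applies, adding E
Closure: {AEG}.

AEG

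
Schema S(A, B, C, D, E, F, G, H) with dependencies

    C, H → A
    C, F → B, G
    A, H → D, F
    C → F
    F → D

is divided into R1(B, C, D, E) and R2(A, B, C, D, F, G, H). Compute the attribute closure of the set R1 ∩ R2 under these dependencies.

B, C, D, F, G

R1 ∩ R2 = {B, C, D}.
C → F applies, adding F
C, F → B, G applies, adding G
Closure: {B, C, D, F, G}.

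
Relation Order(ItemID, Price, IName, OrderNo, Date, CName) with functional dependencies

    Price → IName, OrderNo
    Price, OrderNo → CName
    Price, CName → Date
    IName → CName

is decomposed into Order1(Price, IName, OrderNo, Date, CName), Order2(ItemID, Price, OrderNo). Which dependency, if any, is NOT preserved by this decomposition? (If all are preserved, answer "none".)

none

Price → IName, OrderNo lies within Order1.
Price, OrderNo → CName lies within Order1.
Price, CName → Date lies within Order1.
IName → CName lies within Order1.
Every dependency is enforceable on the fragments, so the decomposition is dependency-preserving.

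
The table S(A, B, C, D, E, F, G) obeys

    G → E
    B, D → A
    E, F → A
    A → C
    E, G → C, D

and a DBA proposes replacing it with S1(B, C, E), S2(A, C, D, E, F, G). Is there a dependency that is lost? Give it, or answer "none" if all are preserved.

Check B, D → A: no single fragment contains all of {A, B, D}, and the restricted closure of {B, D} across the fragments never reaches {A}.
G → E is preserved.
E, F → A is preserved.
A → C is preserved.
E, G → C, D is preserved.

B, D → A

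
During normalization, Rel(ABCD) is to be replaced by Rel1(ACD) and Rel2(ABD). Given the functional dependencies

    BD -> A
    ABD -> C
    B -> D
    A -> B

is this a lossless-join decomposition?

Yes

Common attributes: Rel1 ∩ Rel2 = {AD}.
Closure of {AD}: A → B applies, adding B; ABD → C applies, adding C. So (AD)⁺ = {ABCD}.
This closure contains every attribute of Rel1, so Rel1 ∩ Rel2 → Rel1. The join is lossless.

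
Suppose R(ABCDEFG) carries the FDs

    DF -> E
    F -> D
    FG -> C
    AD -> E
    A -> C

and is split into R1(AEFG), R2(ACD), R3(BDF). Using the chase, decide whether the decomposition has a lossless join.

No

Chase test. Columns are ABCDEFG; row i has aⱼ where attribute j ∈ Ri, else bᵢⱼ.
Initial tableau (one row per fragment):
  row 1: a1 b12 b13 b14 a5 a6 a7
  row 2: a1 b22 a3 a4 b25 b26 b27
  row 3: b31 a2 b33 a4 b35 a6 b37
Rows 1 and 3 agree on F; apply F→D and equate their D entries.
Rows 1 and 2 agree on AD; apply AD→E and equate their E entries.
Rows 1 and 2 agree on A; apply A→C and equate their C entries.
Rows 1 and 3 agree on DF; apply DF→E and equate their E entries.
No row becomes fully distinguished — the join is lossy.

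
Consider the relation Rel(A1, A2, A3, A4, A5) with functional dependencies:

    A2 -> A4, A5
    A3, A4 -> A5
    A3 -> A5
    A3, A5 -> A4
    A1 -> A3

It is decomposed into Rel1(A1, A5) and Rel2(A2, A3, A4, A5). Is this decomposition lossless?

Common attributes: Rel1 ∩ Rel2 = {A5}.
No dependency enlarges {A5}, so (A5)⁺ = {A5}.
The closure contains neither all of Rel1 = {A1, A5} nor all of Rel2 = {A2, A3, A4, A5}, so the common attributes are not a superkey of either fragment. The join is lossy.

No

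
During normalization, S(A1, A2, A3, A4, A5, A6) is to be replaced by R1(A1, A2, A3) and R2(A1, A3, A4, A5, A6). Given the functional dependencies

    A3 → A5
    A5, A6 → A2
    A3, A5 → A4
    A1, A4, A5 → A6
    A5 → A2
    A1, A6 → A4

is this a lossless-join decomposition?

Yes

Common attributes: R1 ∩ R2 = {A1, A3}.
Closure of {A1, A3}: A3 → A5 applies, adding A5; A3, A5 → A4 applies, adding A4; A1, A4, A5 → A6 applies, adding A6; A5 → A2 applies, adding A2. So (A1, A3)⁺ = {A1, A2, A3, A4, A5, A6}.
This closure contains every attribute of R1, so R1 ∩ R2 → R1. The join is lossless.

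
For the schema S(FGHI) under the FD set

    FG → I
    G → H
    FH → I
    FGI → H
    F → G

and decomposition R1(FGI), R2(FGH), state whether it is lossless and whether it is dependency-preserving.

lossless and dependency-preserving

Lossless test: (FG)⁺ = {FGHI}, which contains all of one fragment — lossless.
Dependency preservation: FH → I; FGI → H are not contained in any single fragment, but the restricted closure of each left-hand side across the fragments still reaches the right-hand side; the remaining FDs each lie inside some fragment. All dependencies are preserved.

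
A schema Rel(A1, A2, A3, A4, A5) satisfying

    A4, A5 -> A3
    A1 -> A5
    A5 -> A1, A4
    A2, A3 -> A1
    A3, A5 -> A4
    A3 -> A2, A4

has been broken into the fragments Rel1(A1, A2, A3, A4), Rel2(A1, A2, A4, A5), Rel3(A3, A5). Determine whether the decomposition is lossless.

Yes

Chase test. Columns are A1, A2, A3, A4, A5; row i has aⱼ where attribute j ∈ Reli, else bᵢⱼ.
Initial tableau (one row per fragment):
  row 1: a1 a2 a3 a4 b15
  row 2: a1 a2 b23 a4 a5
  row 3: b31 b32 a3 b34 a5
Rows 1 and 2 agree on A1; apply A1→A5 and equate their A5 entries.
Rows 1 and 3 agree on A5; apply A5→A1, A4 and equate their A1, A4 entries.
Rows 1 and 3 agree on A3; apply A3→A2, A4 and equate their A2, A4 entries.
Rows 1 and 2 agree on A4, A5; apply A4, A5→A3 and equate their A3 entries.
Row 1 is now all distinguished symbols — the join is lossless.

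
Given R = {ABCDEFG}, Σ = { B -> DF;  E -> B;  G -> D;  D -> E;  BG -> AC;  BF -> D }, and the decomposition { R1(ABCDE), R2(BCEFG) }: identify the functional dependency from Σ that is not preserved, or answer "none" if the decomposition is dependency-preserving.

Check BG → AC: no single fragment contains all of {ABCG}, and the restricted closure of {BG} across the fragments never reaches {AC}.
B → DF is preserved.
E → B is preserved.
G → D is preserved.
D → E is preserved.
BF → D is preserved.

BG -> AC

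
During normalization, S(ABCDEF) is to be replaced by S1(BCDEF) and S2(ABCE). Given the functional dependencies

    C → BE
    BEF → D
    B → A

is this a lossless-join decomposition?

Yes

Common attributes: S1 ∩ S2 = {BCE}.
Closure of {BCE}: B → A applies, adding A. So (BCE)⁺ = {ABCE}.
This closure contains every attribute of S2, so S1 ∩ S2 → S2. The join is lossless.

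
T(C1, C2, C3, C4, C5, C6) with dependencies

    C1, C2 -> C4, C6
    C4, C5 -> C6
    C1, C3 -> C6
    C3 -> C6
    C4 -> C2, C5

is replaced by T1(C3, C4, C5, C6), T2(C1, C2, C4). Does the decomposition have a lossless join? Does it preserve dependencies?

Lossless test: (C4)⁺ = {C2, C4, C5, C6}, which is a superkey of neither fragment — lossy.
Dependency preservation: C1, C2 → C4, C6; C1, C3 → C6; C4 → C2, C5 are not contained in any single fragment, but the restricted closure of each left-hand side across the fragments still reaches the right-hand side; the remaining FDs each lie inside some fragment. All dependencies are preserved.

lossy but dependency-preserving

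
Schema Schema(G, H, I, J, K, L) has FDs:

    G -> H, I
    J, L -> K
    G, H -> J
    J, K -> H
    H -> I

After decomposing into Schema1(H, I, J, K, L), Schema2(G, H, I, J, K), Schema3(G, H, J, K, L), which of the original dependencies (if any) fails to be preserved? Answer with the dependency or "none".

none

G → H, I lies within Schema2.
J, L → K lies within Schema1.
G, H → J lies within Schema2.
J, K → H lies within Schema1.
H → I lies within Schema1.
Every dependency is enforceable on the fragments, so the decomposition is dependency-preserving.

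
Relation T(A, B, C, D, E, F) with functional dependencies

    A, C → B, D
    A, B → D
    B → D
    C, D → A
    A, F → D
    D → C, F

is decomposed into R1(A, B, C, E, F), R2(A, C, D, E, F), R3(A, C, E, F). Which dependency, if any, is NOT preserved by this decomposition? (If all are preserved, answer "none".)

A, C → B, D: restricted closure across fragments reaches B, D.
A, B → D: restricted closure across fragments reaches D.
B → D: restricted closure across fragments reaches D.
C, D → A lies within R2.
A, F → D lies within R2.
D → C, F lies within R2.
Every dependency is enforceable on the fragments, so the decomposition is dependency-preserving.

none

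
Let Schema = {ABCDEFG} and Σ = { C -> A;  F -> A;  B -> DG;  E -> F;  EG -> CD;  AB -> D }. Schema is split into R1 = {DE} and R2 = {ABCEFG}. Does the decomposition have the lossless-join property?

Common attributes: R1 ∩ R2 = {E}.
Closure of {E}: E → F applies, adding F; F → A applies, adding A. So (E)⁺ = {AEF}.
The closure contains neither all of R1 = {DE} nor all of R2 = {ABCEFG}, so the common attributes are not a superkey of either fragment. The join is lossy.

No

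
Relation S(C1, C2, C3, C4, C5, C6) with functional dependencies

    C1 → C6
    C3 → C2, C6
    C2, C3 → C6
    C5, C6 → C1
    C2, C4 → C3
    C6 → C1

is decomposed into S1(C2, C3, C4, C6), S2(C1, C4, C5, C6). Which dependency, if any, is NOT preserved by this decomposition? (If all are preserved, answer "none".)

C1 → C6 lies within S2.
C3 → C2, C6 lies within S1.
C2, C3 → C6 lies within S1.
C5, C6 → C1 lies within S2.
C2, C4 → C3 lies within S1.
C6 → C1 lies within S2.
Every dependency is enforceable on the fragments, so the decomposition is dependency-preserving.

none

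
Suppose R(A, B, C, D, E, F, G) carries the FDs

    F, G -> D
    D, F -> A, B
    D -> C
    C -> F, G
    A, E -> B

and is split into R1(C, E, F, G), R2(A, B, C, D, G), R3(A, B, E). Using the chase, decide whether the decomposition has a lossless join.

Yes

Chase test. Columns are A, B, C, D, E, F, G; row i has aⱼ where attribute j ∈ Ri, else bᵢⱼ.
Initial tableau (one row per fragment):
  row 1: b11 b12 a3 b14 a5 a6 a7
  row 2: a1 a2 a3 a4 b25 b26 a7
  row 3: a1 a2 b33 b34 a5 b36 b37
Rows 1 and 2 agree on C; apply C→F, G and equate their F, G entries.
Rows 1 and 2 agree on F, G; apply F, G→D and equate their D entries.
Rows 1 and 2 agree on D, F; apply D, F→A, B and equate their A, B entries.
Row 1 is now all distinguished symbols — the join is lossless.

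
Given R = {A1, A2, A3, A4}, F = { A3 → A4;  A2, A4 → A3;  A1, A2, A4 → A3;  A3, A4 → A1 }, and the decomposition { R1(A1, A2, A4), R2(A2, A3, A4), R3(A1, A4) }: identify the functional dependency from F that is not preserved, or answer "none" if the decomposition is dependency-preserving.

A3, A4 → A1

Check A3, A4 → A1: no single fragment contains all of {A1, A3, A4}, and the restricted closure of {A3, A4} across the fragments never reaches {A1}.
A3 → A4 is preserved.
A2, A4 → A3 is preserved.
A1, A2, A4 → A3 is preserved.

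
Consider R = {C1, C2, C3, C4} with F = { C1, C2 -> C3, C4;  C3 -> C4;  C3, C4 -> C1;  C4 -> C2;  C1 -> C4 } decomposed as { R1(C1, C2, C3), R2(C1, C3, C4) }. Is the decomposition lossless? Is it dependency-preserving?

lossless but not dependency-preserving

Lossless test: (C1, C3)⁺ = {C1, C2, C3, C4}, which contains all of one fragment — lossless.
Dependency preservation: the restricted closure of {C4} across the fragments never reaches {C2}, so C4 → C2 cannot be enforced without a join — not preserved.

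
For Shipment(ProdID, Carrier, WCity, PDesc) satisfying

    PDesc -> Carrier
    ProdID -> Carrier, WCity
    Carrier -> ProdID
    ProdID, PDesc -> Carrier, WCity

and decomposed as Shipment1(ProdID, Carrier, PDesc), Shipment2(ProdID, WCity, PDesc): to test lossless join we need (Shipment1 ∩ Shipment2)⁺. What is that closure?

ProdID, Carrier, WCity, PDesc

Shipment1 ∩ Shipment2 = {ProdID, PDesc}.
PDesc → Carrier applies, adding Carrier
ProdID → Carrier, WCity applies, adding WCity
Closure: {ProdID, Carrier, WCity, PDesc}.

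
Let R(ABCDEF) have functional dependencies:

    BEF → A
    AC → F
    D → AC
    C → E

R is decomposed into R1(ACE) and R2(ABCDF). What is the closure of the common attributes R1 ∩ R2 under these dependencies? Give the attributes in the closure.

ACEF

R1 ∩ R2 = {AC}.
AC → F applies, adding F
C → E applies, adding E
Closure: {ACEF}.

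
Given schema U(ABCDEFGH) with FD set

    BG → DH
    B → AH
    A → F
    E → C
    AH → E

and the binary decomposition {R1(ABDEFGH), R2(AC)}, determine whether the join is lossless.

Common attributes: R1 ∩ R2 = {A}.
Closure of {A}: A → F applies, adding F. So (A)⁺ = {AF}.
The closure contains neither all of R1 = {ABDEFGH} nor all of R2 = {AC}, so the common attributes are not a superkey of either fragment. The join is lossy.

No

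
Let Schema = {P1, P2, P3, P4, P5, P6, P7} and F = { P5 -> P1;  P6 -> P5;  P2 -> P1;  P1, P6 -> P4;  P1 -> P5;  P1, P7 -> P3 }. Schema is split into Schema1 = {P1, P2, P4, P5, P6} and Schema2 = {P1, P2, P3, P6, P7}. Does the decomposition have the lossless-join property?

Common attributes: Schema1 ∩ Schema2 = {P1, P2, P6}.
Closure of {P1, P2, P6}: P6 → P5 applies, adding P5; P1, P6 → P4 applies, adding P4. So (P1, P2, P6)⁺ = {P1, P2, P4, P5, P6}.
This closure contains every attribute of Schema1, so Schema1 ∩ Schema2 → Schema1. The join is lossless.

Yes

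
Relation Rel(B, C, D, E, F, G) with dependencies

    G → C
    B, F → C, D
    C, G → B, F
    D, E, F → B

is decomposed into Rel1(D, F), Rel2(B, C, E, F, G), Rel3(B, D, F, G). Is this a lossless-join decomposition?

Chase test. Columns are B, C, D, E, F, G; row i has aⱼ where attribute j ∈ Reli, else bᵢⱼ.
Initial tableau (one row per fragment):
  row 1: b11 b12 a3 b14 a5 b16
  row 2: a1 a2 b23 a4 a5 a6
  row 3: a1 b32 a3 b34 a5 a6
Rows 2 and 3 agree on G; apply G→C and equate their C entries.
Rows 2 and 3 agree on B, F; apply B, F→C, D and equate their C, D entries.
Row 2 is now all distinguished symbols — the join is lossless.

Yes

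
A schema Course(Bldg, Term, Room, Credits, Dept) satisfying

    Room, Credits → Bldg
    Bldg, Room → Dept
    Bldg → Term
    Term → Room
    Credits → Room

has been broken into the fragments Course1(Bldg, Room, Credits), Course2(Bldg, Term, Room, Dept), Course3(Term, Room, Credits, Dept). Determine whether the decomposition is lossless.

Yes

Chase test. Columns are Bldg, Term, Room, Credits, Dept; row i has aⱼ where attribute j ∈ Coursei, else bᵢⱼ.
Initial tableau (one row per fragment):
  row 1: a1 b12 a3 a4 b15
  row 2: a1 a2 a3 b24 a5
  row 3: b31 a2 a3 a4 a5
Rows 1 and 3 agree on Room, Credits; apply Room, Credits→Bldg and equate their Bldg entries.
Rows 1 and 2 agree on Bldg, Room; apply Bldg, Room→Dept and equate their Dept entries.
Rows 1 and 2 agree on Bldg; apply Bldg→Term and equate their Term entries.
Row 1 is now all distinguished symbols — the join is lossless.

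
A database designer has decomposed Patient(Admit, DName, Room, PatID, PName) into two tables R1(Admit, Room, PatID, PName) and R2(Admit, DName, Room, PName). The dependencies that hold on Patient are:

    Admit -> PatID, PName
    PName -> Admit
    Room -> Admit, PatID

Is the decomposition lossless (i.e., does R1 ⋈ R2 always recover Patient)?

Common attributes: R1 ∩ R2 = {Admit, Room, PName}.
Closure of {Admit, Room, PName}: Admit → PatID, PName applies, adding PatID. So (Admit, Room, PName)⁺ = {Admit, Room, PatID, PName}.
This closure contains every attribute of R1, so R1 ∩ R2 → R1. The join is lossless.

Yes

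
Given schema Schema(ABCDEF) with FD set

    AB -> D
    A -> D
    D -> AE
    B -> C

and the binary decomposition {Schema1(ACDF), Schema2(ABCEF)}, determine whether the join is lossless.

Common attributes: Schema1 ∩ Schema2 = {ACF}.
Closure of {ACF}: A → D applies, adding D; D → AE applies, adding E. So (ACF)⁺ = {ACDEF}.
This closure contains every attribute of Schema1, so Schema1 ∩ Schema2 → Schema1. The join is lossless.

Yes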